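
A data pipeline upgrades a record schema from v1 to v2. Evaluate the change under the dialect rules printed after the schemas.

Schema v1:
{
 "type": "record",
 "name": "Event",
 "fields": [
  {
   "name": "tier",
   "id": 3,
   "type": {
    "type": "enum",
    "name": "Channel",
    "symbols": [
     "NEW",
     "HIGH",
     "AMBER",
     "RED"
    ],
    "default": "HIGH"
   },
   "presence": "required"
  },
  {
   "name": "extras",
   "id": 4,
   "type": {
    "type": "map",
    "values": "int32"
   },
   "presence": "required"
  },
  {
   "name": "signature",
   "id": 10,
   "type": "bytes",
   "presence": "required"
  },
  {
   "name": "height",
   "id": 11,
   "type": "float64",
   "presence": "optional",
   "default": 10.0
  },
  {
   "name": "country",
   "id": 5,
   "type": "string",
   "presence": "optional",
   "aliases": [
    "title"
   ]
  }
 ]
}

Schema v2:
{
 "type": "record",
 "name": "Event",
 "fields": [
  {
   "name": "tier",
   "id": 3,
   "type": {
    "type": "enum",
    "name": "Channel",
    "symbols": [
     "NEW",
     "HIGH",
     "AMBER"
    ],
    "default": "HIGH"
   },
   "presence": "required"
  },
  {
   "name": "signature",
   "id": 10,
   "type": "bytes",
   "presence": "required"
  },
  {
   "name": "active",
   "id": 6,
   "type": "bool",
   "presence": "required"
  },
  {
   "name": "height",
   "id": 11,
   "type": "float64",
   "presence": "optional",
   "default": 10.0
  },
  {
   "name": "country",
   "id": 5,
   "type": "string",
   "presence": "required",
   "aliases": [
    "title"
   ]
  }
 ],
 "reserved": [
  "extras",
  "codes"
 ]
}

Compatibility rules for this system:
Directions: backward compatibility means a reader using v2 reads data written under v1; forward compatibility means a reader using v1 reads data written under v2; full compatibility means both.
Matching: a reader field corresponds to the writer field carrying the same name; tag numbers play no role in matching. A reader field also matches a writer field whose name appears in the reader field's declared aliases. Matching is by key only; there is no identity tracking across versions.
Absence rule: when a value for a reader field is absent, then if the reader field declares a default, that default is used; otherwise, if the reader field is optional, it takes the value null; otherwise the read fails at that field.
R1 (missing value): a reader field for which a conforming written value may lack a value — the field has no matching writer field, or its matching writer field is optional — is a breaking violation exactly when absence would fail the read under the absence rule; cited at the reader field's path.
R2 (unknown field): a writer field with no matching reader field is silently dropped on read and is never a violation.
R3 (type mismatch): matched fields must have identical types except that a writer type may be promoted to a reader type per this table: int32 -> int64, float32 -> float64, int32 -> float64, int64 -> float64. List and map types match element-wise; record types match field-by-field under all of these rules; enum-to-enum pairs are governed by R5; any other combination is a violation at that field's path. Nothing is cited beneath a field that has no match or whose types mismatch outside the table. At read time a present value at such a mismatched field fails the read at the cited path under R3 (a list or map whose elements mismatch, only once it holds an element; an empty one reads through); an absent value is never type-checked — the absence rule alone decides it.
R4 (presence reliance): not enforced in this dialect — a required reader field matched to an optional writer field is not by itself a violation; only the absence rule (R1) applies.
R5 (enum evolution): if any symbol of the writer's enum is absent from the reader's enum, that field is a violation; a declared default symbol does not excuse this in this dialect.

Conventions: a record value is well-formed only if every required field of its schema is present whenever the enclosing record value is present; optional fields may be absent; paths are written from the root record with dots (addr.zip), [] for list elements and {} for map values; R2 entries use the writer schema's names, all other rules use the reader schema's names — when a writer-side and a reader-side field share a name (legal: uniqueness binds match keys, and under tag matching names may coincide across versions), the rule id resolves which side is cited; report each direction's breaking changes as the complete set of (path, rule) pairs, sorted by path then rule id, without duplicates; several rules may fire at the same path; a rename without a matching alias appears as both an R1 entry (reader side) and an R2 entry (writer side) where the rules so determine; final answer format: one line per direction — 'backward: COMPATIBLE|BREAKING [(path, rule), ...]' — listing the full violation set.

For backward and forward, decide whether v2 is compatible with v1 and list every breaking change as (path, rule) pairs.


backward: BREAKING [(active, R1), (country, R1), (tier, R5)]; forward: BREAKING [(extras, R1)]

the writer's type comes first in each Event pair
backward for Event (reader v2, writer v1):
  Channel -> Channel, writer required: tier aligns to tier
  bytes -> bytes, writer required: signature aligns to signature
  active has no writer counterpart
  float64 -> float64, writer optional: height aligns to height
  string -> string, writer optional: country aligns to country
  writer extras: unknown to reader
  rule R1 violated at active
  rule R1 violated at country
  rule R5 violated at tier
  => backward: BREAKING (3)
forward for Event (reader v1, writer v2):
  Channel -> Channel, writer required: tier aligns to tier
  extras has no writer counterpart
  bytes -> bytes, writer required: signature aligns to signature
  float64 -> float64, writer optional: height aligns to height
  string -> string, writer required: country aligns to country
  writer active: unknown to reader
  rule R1 violated at extras
  => forward: BREAKING (1)


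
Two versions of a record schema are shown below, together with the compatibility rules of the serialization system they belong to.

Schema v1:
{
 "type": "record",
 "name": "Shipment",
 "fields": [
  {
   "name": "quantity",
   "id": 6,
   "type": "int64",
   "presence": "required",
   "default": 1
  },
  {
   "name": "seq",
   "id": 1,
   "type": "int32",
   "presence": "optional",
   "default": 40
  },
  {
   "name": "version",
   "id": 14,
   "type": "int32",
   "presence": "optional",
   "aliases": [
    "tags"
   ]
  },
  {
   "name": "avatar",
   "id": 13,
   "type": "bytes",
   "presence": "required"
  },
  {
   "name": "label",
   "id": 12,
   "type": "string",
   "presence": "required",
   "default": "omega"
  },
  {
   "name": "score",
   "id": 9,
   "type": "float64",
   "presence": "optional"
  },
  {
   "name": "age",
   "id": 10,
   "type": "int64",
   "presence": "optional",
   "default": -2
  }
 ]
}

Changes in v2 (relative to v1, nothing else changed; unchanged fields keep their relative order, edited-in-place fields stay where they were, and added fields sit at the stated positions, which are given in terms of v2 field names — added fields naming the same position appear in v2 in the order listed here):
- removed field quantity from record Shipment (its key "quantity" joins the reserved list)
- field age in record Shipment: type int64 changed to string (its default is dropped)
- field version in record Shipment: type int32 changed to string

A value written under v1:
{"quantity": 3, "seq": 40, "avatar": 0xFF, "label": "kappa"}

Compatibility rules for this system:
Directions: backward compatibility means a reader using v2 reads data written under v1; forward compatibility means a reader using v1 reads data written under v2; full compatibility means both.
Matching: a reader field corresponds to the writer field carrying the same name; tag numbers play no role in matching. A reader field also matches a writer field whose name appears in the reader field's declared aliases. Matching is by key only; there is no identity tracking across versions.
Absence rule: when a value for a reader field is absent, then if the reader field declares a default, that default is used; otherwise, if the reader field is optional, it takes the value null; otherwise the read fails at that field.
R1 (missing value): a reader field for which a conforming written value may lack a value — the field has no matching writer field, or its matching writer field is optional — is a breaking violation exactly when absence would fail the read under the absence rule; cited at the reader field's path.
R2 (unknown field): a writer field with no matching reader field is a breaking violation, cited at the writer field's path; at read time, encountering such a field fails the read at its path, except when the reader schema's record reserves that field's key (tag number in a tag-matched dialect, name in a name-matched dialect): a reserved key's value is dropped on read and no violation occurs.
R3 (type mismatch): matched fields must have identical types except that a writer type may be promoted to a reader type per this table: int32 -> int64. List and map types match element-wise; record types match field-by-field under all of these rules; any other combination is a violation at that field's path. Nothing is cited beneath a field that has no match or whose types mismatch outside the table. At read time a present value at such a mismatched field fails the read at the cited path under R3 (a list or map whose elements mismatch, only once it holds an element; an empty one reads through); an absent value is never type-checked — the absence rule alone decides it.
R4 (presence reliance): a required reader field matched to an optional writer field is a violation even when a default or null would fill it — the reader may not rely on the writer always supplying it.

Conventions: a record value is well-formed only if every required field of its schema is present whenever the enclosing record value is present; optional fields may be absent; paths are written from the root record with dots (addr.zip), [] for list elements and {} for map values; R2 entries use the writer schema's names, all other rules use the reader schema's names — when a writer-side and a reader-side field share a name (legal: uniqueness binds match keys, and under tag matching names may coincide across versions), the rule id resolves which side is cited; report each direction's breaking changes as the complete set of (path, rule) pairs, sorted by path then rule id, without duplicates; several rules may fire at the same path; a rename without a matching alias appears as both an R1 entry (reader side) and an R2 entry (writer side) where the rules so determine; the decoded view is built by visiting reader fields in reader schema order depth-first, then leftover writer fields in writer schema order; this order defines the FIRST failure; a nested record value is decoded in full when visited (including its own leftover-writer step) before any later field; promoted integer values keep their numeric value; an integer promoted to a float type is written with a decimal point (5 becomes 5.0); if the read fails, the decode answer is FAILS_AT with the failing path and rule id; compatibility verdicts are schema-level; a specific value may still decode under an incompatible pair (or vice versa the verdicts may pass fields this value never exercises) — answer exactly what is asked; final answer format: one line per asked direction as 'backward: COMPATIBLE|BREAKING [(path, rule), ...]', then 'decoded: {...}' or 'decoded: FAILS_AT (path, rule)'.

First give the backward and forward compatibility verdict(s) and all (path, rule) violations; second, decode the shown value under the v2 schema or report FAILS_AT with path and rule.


backward: BREAKING [(age, R3), (version, R3)]; forward: BREAKING [(age, R3), (version, R3)]; decoded: {"seq": 40, "version": null, "avatar": 0xFF, "label": "kappa", "score": null, "age": null}

arrows below run writer -> reader for Shipment
backward for Shipment (reader v2, writer v1):
  seq: int32 -> int32, writer optional; from seq
  version: int32 -> string, writer optional; from version
  avatar: bytes -> bytes, writer required; from avatar
  label: string -> string, writer required; from label
  score: float64 -> float64, writer optional; from score
  age: int64 -> string, writer optional; from age
  writer quantity: unknown to reader
  breaking: (age, R3)
  breaking: (version, R3)
  => backward: BREAKING (2)
forward for Shipment (reader v1, writer v2):
  quantity has no writer counterpart
  seq: int32 -> int32, writer optional; from seq
  version: string -> int32, writer optional; from version
  avatar: bytes -> bytes, writer required; from avatar
  label: string -> string, writer required; from label
  score: float64 -> float64, writer optional; from score
  age: string -> int64, writer optional; from age
  breaking: (age, R3)
  breaking: (version, R3)
  => forward: BREAKING (2)
decode (reader v2):
  seq := 40
  version := null (not supplied -> null)
  avatar := 0xFF
  label := "kappa"
  score := null (not supplied -> null)
  age := null (not supplied -> null)
  writer quantity: reserved -> dropped
  => decoded: {"seq": 40, "version": null, "avatar": 0xFF, "label": "kappa", "score": null, "age": null}


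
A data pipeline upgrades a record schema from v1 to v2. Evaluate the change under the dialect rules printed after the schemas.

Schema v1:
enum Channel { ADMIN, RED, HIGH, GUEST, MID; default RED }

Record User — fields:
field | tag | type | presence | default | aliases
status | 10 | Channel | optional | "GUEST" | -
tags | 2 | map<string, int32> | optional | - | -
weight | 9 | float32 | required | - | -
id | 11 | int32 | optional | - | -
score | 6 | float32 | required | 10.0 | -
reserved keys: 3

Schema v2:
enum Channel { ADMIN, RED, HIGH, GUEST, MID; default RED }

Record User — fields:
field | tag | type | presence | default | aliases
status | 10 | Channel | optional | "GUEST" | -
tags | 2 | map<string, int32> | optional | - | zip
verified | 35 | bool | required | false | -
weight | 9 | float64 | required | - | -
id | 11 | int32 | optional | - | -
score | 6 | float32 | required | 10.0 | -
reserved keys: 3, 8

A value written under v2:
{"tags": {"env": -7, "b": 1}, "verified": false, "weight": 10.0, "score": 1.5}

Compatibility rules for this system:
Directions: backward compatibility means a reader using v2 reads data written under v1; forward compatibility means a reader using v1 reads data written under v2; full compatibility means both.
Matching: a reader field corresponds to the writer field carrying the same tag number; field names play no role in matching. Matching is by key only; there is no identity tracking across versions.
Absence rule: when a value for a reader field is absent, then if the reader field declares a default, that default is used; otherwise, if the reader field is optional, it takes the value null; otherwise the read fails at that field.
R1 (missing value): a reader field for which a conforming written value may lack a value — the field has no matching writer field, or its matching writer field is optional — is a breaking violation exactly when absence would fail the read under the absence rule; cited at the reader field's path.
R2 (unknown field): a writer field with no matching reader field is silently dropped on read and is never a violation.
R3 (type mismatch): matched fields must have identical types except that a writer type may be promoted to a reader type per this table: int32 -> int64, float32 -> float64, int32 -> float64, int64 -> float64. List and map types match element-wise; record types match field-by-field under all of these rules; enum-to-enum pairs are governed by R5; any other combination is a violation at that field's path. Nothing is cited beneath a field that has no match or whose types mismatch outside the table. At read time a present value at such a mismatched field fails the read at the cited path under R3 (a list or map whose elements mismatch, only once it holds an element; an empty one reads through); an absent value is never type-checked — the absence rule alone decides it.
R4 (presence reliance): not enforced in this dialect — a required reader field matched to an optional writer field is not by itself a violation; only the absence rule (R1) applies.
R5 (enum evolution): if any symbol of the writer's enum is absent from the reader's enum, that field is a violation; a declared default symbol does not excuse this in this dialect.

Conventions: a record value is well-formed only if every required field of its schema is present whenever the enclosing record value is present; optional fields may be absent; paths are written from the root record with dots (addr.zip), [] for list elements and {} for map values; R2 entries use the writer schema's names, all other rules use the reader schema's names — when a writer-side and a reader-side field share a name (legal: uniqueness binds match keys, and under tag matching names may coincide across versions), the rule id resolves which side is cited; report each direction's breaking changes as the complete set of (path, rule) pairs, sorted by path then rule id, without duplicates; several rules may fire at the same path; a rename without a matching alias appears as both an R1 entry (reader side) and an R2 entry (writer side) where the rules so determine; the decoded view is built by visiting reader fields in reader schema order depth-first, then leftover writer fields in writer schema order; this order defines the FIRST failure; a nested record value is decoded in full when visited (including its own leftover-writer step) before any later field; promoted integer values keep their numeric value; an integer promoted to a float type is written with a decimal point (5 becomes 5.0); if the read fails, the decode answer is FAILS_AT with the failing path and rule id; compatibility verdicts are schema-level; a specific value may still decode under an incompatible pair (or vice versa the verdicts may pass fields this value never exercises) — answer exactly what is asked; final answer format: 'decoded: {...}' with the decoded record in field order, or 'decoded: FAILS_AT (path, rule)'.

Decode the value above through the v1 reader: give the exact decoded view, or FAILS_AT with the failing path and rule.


decoded: FAILS_AT (weight, R3)

arrows below run writer -> reader for User
decoding the User value with the v1 reader:
  status := "GUEST" (absent -> default)
  tags := {"env": -7, "b": 1}
  read fails at weight under R3
  => FAILS_AT (weight, R3)
the other User changes do not affect what is asked:
  added field verified to record User: required bool, tag 35, default false (in v2 it sits immediately before weight) -> triggers nothing under the printed rules; the User answer is the same either way


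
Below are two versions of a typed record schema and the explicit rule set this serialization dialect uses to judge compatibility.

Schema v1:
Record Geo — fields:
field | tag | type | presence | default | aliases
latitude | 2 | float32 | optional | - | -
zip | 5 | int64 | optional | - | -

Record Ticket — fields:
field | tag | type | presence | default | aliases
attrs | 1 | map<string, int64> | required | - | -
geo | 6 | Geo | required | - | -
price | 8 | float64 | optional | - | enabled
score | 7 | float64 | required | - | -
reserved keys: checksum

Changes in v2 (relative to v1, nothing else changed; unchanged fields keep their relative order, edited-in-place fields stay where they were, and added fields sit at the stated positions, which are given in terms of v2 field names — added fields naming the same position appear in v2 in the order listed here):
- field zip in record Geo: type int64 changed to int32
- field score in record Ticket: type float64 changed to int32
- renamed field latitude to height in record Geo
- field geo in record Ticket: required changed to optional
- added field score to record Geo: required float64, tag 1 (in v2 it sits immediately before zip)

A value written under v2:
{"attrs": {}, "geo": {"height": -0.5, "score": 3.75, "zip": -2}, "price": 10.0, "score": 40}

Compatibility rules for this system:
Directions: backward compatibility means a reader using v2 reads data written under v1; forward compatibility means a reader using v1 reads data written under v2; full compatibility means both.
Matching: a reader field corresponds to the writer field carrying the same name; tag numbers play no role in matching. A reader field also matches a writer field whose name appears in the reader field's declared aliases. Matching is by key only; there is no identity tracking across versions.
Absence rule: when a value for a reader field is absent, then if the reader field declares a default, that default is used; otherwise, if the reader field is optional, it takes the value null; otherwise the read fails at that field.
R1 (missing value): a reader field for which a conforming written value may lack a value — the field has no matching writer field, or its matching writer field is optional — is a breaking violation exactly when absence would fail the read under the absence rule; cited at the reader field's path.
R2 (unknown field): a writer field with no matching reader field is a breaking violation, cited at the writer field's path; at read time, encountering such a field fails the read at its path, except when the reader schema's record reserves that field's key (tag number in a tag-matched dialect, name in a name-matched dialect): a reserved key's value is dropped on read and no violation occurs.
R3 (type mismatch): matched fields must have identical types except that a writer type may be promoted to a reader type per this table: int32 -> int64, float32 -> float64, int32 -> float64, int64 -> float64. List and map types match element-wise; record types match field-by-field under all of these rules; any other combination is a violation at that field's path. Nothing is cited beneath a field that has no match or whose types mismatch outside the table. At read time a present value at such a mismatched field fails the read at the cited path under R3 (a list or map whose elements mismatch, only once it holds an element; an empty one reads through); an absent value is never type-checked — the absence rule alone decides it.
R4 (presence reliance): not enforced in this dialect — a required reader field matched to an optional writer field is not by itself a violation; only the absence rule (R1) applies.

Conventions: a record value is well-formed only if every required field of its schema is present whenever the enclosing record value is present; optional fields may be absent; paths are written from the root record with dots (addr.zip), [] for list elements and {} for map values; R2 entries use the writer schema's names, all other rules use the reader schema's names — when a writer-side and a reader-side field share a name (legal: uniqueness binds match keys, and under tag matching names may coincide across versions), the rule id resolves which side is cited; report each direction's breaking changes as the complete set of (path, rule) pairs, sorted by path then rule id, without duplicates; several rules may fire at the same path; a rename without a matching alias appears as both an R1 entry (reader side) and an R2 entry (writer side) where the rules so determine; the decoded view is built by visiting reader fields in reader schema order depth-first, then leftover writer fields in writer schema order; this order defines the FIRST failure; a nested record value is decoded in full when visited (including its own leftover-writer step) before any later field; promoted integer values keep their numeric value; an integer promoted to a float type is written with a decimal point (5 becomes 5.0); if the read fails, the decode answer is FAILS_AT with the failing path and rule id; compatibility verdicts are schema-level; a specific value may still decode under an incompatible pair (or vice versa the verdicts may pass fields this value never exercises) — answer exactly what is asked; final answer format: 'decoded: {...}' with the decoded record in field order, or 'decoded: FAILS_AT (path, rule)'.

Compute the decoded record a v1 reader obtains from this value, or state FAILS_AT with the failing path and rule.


decoded: FAILS_AT (geo.height, R2)

each type pair in Ticket: writer, then reader
decode walk for Ticket under reader schema v1:
  attrs := {}
  geo.latitude := null (not supplied -> null)
  geo.zip := -2 (int32 -> int64)
  read fails at geo.height under R2 (unknown field)
  => FAILS_AT (geo.height, R2)
remaining Ticket differences; none change what is asked:
  field zip in record Geo: type int64 changed to int32 -> shifts the Ticket verdicts, not this decode
  field score in record Ticket: type float64 changed to int32 -> shifts the Ticket verdicts, not this decode
  added field score to record Geo: required float64, tag 1 (in v2 it sits immediately before zip) -> shifts the Ticket verdicts, not this decode


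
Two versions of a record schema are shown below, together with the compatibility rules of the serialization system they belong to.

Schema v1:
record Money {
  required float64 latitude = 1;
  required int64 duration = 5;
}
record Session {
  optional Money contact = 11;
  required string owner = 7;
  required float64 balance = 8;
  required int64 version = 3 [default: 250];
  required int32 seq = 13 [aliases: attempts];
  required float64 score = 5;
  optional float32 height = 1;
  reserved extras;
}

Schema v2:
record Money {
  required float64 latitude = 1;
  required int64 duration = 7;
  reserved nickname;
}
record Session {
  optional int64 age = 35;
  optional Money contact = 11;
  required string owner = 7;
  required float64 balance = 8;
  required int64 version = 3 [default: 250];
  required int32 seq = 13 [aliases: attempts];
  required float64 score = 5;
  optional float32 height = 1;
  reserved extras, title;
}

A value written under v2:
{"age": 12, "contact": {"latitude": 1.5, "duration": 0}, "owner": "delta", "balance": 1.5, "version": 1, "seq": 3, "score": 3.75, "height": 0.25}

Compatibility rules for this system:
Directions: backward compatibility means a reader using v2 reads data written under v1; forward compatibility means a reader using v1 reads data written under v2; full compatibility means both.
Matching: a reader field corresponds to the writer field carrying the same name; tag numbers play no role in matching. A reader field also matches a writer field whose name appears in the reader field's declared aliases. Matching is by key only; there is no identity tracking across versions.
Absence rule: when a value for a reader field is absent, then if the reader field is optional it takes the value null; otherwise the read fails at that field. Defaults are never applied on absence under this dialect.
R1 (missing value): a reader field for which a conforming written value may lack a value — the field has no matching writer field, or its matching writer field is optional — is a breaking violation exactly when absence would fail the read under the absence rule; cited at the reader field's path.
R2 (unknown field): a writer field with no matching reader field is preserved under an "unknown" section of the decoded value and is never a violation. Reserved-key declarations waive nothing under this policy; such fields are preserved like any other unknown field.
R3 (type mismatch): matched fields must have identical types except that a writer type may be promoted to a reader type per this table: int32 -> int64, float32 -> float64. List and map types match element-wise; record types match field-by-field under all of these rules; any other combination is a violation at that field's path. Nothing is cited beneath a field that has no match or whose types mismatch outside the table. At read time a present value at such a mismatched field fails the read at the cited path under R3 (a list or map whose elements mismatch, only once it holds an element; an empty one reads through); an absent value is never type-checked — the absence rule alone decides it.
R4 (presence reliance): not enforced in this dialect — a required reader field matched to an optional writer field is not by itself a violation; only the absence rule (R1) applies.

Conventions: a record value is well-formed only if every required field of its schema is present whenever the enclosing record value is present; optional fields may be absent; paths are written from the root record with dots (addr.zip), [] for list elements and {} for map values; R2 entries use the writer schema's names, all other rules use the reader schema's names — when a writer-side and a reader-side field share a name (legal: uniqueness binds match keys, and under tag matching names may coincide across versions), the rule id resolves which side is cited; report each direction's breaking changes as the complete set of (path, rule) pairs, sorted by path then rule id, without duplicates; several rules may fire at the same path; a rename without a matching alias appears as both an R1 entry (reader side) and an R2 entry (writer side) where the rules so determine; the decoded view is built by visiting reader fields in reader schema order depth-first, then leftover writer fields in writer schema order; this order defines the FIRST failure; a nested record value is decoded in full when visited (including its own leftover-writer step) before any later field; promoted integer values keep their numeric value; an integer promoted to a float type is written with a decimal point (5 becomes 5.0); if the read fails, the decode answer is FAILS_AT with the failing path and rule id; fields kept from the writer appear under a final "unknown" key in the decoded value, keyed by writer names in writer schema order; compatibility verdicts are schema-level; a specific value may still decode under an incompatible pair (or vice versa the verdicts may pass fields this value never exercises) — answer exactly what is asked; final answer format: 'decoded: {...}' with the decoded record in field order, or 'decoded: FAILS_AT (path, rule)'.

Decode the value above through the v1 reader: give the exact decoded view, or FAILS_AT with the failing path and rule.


arrows below run writer -> reader for Session
decode walk for Session under reader schema v1:
  contact.latitude := 1.5
  contact.duration := 0
  owner := "delta"
  balance := 1.5
  version := 1
  seq := 3
  score := 3.75
  height := 0.25
  writer age: kept under "unknown"
  => decoded: {"contact": {"latitude": 1.5, "duration": 0}, "owner": "delta", "balance": 1.5, "version": 1, "seq": 3, "score": 3.75, "height": 0.25, "unknown": {"age": 12}}
checking off the Session differences that do not matter here:
  field duration in record Money: tag 5 changed to 7 -> fires no rule on Session under this dialect and leaves the result unchanged

decoded: {"contact": {"latitude": 1.5, "duration": 0}, "owner": "delta", "balance": 1.5, "version": 1, "seq": 3, "score": 3.75, "height": 0.25, "unknown": {"age": 12}}


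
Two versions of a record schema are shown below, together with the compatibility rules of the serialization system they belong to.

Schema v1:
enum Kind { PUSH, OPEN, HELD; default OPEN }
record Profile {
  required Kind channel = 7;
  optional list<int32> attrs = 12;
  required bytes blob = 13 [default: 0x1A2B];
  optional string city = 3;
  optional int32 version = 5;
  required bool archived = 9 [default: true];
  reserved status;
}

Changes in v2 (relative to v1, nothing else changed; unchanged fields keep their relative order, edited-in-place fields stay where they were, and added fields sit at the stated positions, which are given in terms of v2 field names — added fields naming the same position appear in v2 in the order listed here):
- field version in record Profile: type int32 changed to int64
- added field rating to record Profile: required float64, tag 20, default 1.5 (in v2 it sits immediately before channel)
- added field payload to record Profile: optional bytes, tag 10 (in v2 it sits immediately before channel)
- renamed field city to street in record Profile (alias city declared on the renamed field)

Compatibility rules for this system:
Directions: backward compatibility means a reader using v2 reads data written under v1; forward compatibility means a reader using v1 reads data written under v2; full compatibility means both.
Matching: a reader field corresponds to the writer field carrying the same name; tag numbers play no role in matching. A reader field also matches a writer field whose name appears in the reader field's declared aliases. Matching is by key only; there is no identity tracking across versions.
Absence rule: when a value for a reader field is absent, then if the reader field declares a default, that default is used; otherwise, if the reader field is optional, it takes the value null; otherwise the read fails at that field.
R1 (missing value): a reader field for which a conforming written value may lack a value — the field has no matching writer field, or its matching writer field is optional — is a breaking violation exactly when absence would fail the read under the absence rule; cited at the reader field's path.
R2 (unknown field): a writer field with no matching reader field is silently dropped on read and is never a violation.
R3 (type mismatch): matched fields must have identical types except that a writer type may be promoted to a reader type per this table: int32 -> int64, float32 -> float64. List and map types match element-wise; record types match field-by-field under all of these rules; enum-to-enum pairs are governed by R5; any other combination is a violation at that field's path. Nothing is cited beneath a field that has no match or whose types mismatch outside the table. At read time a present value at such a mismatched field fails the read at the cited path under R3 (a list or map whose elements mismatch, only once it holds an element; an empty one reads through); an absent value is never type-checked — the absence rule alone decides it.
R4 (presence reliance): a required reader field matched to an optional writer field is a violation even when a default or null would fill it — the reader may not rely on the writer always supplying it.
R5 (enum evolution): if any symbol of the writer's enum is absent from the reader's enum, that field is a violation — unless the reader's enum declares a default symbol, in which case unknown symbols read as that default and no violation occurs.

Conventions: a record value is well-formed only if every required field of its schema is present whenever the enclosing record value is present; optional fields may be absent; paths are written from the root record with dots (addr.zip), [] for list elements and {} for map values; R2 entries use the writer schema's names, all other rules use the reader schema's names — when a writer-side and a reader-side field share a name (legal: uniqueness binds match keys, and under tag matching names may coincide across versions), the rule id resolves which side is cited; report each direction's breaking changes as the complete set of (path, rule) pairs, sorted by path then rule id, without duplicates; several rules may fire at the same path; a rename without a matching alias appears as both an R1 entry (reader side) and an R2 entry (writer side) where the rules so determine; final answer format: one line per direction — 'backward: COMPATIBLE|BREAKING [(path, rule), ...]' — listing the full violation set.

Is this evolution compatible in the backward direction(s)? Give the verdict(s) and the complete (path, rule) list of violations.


backward: COMPATIBLE []

the writer's type comes first in each Profile pair
backward pass over Profile, reader schema v2, writer schema v1:
  rating has no writer counterpart
  payload has no writer counterpart
  channel: Kind -> Kind, writer required; from channel
  attrs: list<int32> -> list<int32>, writer optional; from attrs
  blob: bytes -> bytes, writer required; from blob
  street: string -> string, writer optional; from city
  version: int32 -> int64, writer optional; from version
  archived: bool -> bool, writer required; from archived
  => backward: COMPATIBLE
remaining Profile differences; none change what is asked:
  field version in record Profile: type int32 changed to int64 -> affects forward compatibility only, which is not asked
  added field rating to record Profile: required float64, tag 20, default 1.5 (in v2 it sits immediately before channel) -> inert for the asked Profile verdict: nothing fires
  added field payload to record Profile: optional bytes, tag 10 (in v2 it sits immediately before channel) -> inert for the asked Profile verdict: nothing fires
  renamed field city to street in record Profile (alias city declared on the renamed field) -> inert for the asked Profile verdict: nothing fires


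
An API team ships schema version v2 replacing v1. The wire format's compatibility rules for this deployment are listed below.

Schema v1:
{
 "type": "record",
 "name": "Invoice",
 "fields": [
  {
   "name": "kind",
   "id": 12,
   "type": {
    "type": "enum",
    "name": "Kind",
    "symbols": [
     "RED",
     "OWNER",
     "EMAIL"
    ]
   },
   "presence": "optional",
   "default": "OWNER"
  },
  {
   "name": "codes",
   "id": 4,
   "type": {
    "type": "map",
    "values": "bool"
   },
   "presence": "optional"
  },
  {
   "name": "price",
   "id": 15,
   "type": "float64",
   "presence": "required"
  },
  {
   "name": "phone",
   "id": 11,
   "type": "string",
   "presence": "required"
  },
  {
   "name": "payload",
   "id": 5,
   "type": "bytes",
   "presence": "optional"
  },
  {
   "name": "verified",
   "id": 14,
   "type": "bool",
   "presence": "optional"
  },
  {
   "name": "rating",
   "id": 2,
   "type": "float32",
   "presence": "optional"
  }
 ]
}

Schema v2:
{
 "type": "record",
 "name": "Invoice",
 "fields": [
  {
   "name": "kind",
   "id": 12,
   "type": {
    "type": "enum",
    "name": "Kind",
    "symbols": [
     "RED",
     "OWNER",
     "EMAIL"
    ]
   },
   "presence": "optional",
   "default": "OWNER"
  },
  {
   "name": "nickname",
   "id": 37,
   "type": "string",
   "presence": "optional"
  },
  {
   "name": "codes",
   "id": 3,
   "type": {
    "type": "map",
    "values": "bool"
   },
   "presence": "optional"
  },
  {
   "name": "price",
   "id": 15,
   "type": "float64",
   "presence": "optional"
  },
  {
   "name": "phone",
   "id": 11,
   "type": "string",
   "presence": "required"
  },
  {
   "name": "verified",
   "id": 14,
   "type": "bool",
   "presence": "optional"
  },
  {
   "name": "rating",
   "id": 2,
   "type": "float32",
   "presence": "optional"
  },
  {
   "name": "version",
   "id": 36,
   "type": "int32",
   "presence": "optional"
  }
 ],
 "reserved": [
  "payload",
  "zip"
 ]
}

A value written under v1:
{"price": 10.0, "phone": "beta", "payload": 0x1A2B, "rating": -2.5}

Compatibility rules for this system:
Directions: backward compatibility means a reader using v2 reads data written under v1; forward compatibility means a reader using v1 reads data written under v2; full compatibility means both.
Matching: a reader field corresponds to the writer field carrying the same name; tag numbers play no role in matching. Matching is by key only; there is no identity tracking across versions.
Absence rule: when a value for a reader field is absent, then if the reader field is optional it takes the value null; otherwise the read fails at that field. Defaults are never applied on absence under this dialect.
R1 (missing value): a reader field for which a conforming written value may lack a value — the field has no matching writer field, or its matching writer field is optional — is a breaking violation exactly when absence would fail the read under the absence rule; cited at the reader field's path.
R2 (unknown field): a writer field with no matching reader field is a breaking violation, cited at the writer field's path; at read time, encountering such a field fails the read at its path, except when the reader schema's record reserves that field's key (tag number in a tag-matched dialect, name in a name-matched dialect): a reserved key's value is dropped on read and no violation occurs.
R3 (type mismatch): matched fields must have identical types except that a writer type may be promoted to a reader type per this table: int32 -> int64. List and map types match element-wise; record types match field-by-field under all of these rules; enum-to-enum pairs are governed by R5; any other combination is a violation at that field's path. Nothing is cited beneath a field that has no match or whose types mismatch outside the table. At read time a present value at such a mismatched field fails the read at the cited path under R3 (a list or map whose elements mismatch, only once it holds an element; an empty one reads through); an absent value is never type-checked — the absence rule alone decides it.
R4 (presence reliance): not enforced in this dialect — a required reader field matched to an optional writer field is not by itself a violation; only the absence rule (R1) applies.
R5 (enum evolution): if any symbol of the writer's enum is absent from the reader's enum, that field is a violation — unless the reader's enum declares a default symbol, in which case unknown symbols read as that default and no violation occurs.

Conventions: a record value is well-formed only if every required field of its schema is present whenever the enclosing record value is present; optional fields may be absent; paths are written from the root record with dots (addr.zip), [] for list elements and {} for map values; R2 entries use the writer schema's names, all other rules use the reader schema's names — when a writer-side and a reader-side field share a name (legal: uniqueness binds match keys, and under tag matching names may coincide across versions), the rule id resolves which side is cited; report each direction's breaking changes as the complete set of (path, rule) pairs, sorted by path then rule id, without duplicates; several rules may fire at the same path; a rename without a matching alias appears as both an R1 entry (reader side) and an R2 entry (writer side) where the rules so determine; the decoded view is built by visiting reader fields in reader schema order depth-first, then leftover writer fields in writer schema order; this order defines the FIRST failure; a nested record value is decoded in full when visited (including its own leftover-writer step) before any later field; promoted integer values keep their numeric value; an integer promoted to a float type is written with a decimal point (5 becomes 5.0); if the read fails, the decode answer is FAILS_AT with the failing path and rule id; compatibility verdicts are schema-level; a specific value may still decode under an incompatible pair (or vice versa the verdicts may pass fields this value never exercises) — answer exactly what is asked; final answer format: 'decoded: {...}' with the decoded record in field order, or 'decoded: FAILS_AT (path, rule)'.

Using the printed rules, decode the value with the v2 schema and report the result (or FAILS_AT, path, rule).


each type pair in Invoice: writer, then reader
decode (reader v2):
  kind := null (missing; optional => null)
  nickname := null (missing; optional => null)
  codes := null (missing; optional => null)
  price := 10.0
  phone := "beta"
  verified := null (missing; optional => null)
  rating := -2.5
  version := null (missing; optional => null)
  writer payload: reserved -> dropped
  => decoded: {"kind": null, "nickname": null, "codes": null, "price": 10.0, "phone": "beta", "verified": null, "rating": -2.5, "version": null}
remaining Invoice differences; none change what is asked:
  field codes in record Invoice: tag 4 changed to 3 -> triggers nothing under the printed rules; the Invoice answer is the same either way
  field price in record Invoice: required changed to optional -> a verdict-level change on Invoice — the shown value reads the same

decoded: {"kind": null, "nickname": null, "codes": null, "price": 10.0, "phone": "beta", "verified": null, "rating": -2.5, "version": null}
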